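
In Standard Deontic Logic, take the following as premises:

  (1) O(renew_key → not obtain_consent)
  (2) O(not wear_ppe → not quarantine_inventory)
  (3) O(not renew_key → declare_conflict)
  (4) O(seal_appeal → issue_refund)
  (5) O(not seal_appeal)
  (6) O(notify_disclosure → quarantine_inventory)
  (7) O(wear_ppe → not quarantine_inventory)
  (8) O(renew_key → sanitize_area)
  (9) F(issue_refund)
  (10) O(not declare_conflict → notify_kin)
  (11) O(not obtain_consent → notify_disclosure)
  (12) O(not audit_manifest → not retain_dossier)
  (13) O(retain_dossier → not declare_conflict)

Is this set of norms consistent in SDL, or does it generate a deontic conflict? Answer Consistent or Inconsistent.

Consistent

Premise 4 is O(seal_appeal → issue_refund), but O(seal_appeal) is not derivable from the premises, so it does not yield O(issue_refund).
So O(issue_refund) is not derivable, and the apparent clash with O(not issue_refund) does not arise.
A world satisfying every obligation exists (e.g. audit_manifest=false, declare_conflict=true, issue_refund=false, notify_disclosure=false, notify_kin=false, obtain_consent=true, quarantine_inventory=false, renew_key=false, retain_dossier=false, sanitize_area=false, seal_appeal=false, wear_ppe=false); no atom is both obligatory and forbidden, so the set is consistent.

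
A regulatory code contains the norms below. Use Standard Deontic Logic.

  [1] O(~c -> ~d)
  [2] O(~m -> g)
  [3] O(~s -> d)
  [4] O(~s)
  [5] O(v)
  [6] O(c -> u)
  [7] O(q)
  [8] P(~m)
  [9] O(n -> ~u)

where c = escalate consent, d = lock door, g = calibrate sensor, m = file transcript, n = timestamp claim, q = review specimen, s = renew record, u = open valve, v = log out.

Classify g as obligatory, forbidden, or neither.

Premise 2 is O(~m -> g), but O(~m) is not derivable from the premises (the permission P(~m) asserts only ~O(m), not O(~m)), so it does not yield O(g).
No premise or chain of K-axiom applications forces O(g), and none forces O(~g). So g is neither obligatory nor forbidden under these norms.

Neither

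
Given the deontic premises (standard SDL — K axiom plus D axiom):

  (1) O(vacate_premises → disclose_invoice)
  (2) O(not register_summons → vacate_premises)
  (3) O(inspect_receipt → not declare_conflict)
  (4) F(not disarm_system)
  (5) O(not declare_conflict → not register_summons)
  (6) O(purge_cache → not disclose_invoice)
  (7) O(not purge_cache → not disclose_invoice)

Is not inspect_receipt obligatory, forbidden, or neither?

Premises 7 and 6 are O(not purge_cache → not disclose_invoice) and O(purge_cache → not disclose_invoice); every ideal world satisfies not purge_cache or purge_cache, so in either case not disclose_invoice holds — hence O(not disclose_invoice).
The contrapositive of premise 1 (O(vacate_premises → disclose_invoice)) is O(not disclose_invoice → not vacate_premises), and O(not disclose_invoice) is already established, so O(not vacate_premises).
Premise 2 is O(not register_summons → vacate_premises); contrapositively O(not vacate_premises → register_summons). Since O(not vacate_premises) holds, K gives O(register_summons).
Premise 5 is O(not declare_conflict → not register_summons); contrapositively O(register_summons → declare_conflict). Since O(register_summons) holds, K gives O(declare_conflict).
The contrapositive of premise 3 (O(inspect_receipt → not declare_conflict)) is O(declare_conflict → not inspect_receipt), and O(declare_conflict) is already established, so O(not inspect_receipt).
Premise 4 does not contribute to this derivation.
Hence not inspect_receipt is obligatory.

Obligatory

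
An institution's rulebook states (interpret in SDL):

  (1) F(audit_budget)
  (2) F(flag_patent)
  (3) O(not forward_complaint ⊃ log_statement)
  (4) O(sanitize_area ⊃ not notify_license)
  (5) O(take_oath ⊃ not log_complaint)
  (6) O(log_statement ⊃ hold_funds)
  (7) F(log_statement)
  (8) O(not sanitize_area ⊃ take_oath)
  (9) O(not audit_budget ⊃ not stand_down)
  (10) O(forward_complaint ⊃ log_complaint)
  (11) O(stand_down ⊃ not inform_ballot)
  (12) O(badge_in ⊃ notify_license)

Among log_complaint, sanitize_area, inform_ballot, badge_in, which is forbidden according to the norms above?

badge_in

F(log_statement) at premise 7 means O(not log_statement).
The contrapositive of premise 3 (O(not forward_complaint ⊃ log_statement)) is O(not log_statement ⊃ forward_complaint), and O(not log_statement) is already established, so O(forward_complaint).
Applying K to premise 10 (O(forward_complaint ⊃ log_complaint)) and O(forward_complaint) yields O(log_complaint).
Premise 5 is O(take_oath ⊃ not log_complaint); contrapositively O(log_complaint ⊃ not take_oath). Since O(log_complaint) holds, K gives O(not take_oath).
Premise 8, O(not sanitize_area ⊃ take_oath), contraposes to O(not take_oath ⊃ sanitize_area); with O(not take_oath) we get O(sanitize_area).
Premise 4 is O(sanitize_area ⊃ not notify_license); since O(sanitize_area), deontic closure gives O(not notify_license).
The contrapositive of premise 12 (O(badge_in ⊃ notify_license)) is O(not notify_license ⊃ not badge_in), and O(not notify_license) is already established, so O(not badge_in).
So O(not badge_in) holds, i.e. badge_in is forbidden. None of the other listed options is forbidden under the premises.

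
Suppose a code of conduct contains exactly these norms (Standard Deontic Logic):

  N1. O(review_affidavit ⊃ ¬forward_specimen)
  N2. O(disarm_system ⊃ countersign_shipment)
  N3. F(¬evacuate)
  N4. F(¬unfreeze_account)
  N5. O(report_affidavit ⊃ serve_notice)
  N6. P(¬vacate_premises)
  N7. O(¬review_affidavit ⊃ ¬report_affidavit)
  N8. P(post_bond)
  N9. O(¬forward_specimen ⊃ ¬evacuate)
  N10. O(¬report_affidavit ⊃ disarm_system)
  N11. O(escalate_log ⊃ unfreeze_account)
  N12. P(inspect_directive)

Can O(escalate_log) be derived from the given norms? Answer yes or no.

Premise 11 is O(escalate_log ⊃ unfreeze_account); even if O(unfreeze_account) held, inferring O(escalate_log) would be affirming the consequent — invalid.
No other premise forces O(escalate_log). An ideal world satisfying every premise can still have escalate_log false, so O(escalate_log) is not derivable.

No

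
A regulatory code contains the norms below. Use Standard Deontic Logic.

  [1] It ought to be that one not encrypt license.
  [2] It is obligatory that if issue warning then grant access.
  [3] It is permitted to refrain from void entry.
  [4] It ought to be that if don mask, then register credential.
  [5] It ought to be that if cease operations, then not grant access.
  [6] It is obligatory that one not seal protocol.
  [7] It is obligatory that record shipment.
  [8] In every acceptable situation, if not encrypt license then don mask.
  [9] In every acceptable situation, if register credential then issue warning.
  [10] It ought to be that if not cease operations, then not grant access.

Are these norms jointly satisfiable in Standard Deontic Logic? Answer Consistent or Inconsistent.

Premises 5 and 10 are O(cease_operations → ¬grant_access) and O(¬cease_operations → ¬grant_access); every ideal world satisfies cease_operations or ¬cease_operations, so in either case ¬grant_access holds — hence O(¬grant_access).
Premise 2, O(issue_warning → grant_access), contraposes to O(¬grant_access → ¬issue_warning); with O(¬grant_access) we get O(¬issue_warning).
Premise 9 is O(register_credential → issue_warning); contrapositively O(¬issue_warning → ¬register_credential). Since O(¬issue_warning) holds, K gives O(¬register_credential).
Premise 4, O(don_mask → register_credential), contraposes to O(¬register_credential → ¬don_mask); with O(¬register_credential) we get O(¬don_mask).
Premise 8 is O(¬encrypt_license → don_mask); contrapositively O(¬don_mask → encrypt_license). Since O(¬don_mask) holds, K gives O(encrypt_license).
But premise 1 directly asserts O(¬encrypt_license).
We now have both O(encrypt_license) and O(¬encrypt_license) — encrypt_license is simultaneously obligatory and forbidden, violating the D-axiom.

Inconsistent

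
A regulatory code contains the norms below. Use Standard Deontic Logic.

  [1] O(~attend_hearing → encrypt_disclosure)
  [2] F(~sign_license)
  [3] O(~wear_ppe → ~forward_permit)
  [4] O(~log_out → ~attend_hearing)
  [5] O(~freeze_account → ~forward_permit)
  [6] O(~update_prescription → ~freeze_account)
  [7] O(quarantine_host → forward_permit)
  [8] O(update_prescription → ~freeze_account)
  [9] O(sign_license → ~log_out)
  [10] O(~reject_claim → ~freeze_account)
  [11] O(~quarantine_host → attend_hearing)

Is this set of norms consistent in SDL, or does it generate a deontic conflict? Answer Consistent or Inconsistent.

Inconsistent

By case analysis on update_prescription: premise 8 gives O(update_prescription → ~freeze_account) and premise 6 gives O(~update_prescription → ~freeze_account), so O(~freeze_account) either way.
Premise 5 is O(~freeze_account → ~forward_permit); since O(~freeze_account), deontic closure gives O(~forward_permit).
The contrapositive of premise 7 (O(quarantine_host → forward_permit)) is O(~forward_permit → ~quarantine_host), and O(~forward_permit) is already established, so O(~quarantine_host).
With premise 11, O(~quarantine_host → attend_hearing), the K-axiom yields O(attend_hearing).
Premise 4, O(~log_out → ~attend_hearing), contraposes to O(attend_hearing → log_out); with O(attend_hearing) we get O(log_out).
The contrapositive of premise 9 (O(sign_license → ~log_out)) is O(log_out → ~sign_license), and O(log_out) is already established, so O(~sign_license).
However, F(~sign_license) at premise 2 amounts to O(sign_license).
We now have both O(~sign_license) and O(sign_license) — sign_license is simultaneously obligatory and forbidden, violating the D-axiom.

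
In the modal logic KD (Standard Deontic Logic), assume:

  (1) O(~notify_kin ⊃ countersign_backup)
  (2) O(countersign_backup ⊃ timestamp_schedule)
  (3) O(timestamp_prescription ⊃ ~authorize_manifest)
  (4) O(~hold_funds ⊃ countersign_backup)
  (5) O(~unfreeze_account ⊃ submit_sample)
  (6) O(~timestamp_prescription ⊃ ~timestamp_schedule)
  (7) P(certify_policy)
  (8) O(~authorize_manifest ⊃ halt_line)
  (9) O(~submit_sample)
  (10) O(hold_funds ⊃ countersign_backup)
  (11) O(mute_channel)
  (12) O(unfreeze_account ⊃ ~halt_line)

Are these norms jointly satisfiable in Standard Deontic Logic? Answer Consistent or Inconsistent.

Premises 4 and 10 are O(~hold_funds ⊃ countersign_backup) and O(hold_funds ⊃ countersign_backup); every ideal world satisfies ~hold_funds or hold_funds, so in either case countersign_backup holds — hence O(countersign_backup).
From O(countersign_backup) and premise 2, O(countersign_backup ⊃ timestamp_schedule), we obtain O(timestamp_schedule).
Premise 6 is O(~timestamp_prescription ⊃ ~timestamp_schedule); contrapositively O(timestamp_schedule ⊃ timestamp_prescription). Since O(timestamp_schedule) holds, K gives O(timestamp_prescription).
From O(timestamp_prescription) and premise 3, O(timestamp_prescription ⊃ ~authorize_manifest), we obtain O(~authorize_manifest).
From O(~authorize_manifest) and premise 8, O(~authorize_manifest ⊃ halt_line), we obtain O(halt_line).
The contrapositive of premise 12 (O(unfreeze_account ⊃ ~halt_line)) is O(halt_line ⊃ ~unfreeze_account), and O(halt_line) is already established, so O(~unfreeze_account).
From O(~unfreeze_account) and premise 5, O(~unfreeze_account ⊃ submit_sample), we obtain O(submit_sample).
But premise 9 directly asserts O(~submit_sample).
We now have both O(submit_sample) and O(~submit_sample) — submit_sample is simultaneously obligatory and forbidden, violating the D-axiom.

Inconsistent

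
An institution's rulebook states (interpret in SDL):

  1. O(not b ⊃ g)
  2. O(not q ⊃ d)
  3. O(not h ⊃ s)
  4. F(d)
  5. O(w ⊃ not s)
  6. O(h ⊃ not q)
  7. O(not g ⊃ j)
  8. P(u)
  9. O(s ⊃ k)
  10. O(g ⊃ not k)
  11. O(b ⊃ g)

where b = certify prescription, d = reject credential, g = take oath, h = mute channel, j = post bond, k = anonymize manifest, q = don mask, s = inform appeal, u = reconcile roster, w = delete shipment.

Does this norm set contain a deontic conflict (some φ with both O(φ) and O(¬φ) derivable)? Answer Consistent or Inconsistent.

Inconsistent

Premises 1 and 11 are O(not b ⊃ g) and O(b ⊃ g); every ideal world satisfies not b or b, so in either case g holds — hence O(g).
Premise 10 is O(g ⊃ not k); since O(g), deontic closure gives O(not k).
Premise 9, O(s ⊃ k), contraposes to O(not k ⊃ not s); with O(not k) we get O(not s).
Premise 3 is O(not h ⊃ s); contrapositively O(not s ⊃ h). Since O(not s) holds, K gives O(h).
Applying K to premise 6 (O(h ⊃ not q)) and O(h) yields O(not q).
With premise 2, O(not q ⊃ d), the K-axiom yields O(d).
But premise 4, F(d), means O(not d).
We now have both O(d) and O(not d) — d is simultaneously obligatory and forbidden, violating the D-axiom.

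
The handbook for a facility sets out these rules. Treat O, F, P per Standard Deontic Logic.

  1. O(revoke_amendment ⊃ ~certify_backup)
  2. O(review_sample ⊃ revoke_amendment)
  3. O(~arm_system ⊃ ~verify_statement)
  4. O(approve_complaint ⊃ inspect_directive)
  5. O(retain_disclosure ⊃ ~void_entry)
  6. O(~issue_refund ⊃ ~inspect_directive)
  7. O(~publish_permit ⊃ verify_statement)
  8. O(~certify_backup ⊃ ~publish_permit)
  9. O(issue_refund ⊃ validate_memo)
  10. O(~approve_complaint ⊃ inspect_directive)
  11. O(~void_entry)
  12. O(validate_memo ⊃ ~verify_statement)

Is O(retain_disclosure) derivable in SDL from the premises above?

No

Premise 5 is O(retain_disclosure ⊃ ~void_entry); even if O(~void_entry) held, inferring O(retain_disclosure) would be affirming the consequent — invalid.
No other premise forces O(retain_disclosure). An ideal world satisfying every premise can still have retain_disclosure false, so O(retain_disclosure) is not derivable.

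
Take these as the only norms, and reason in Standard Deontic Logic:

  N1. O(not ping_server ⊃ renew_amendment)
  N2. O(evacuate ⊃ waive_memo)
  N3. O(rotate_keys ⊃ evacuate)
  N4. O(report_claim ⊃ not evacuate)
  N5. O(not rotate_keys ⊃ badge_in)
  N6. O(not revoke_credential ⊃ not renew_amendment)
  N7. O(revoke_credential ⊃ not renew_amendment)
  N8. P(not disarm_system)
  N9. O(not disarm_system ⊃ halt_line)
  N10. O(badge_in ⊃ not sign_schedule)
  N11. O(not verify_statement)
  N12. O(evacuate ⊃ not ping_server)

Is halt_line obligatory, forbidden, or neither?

Premise 9 is O(not disarm_system ⊃ halt_line), but O(not disarm_system) is not derivable from the premises (the permission P(not disarm_system) asserts only not O(disarm_system), not O(not disarm_system)), so it does not yield O(halt_line).
No premise or chain of K-axiom applications forces O(halt_line), and none forces O(not halt_line). So halt_line is neither obligatory nor forbidden under these norms.

Neither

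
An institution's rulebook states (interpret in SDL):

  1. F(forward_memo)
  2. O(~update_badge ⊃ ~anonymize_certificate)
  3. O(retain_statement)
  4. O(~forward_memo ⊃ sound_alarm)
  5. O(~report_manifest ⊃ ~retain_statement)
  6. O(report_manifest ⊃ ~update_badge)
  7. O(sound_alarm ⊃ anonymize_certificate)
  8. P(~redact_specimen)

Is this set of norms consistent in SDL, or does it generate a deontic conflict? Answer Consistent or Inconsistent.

From premise 3 we have O(retain_statement).
Premise 5 is O(~report_manifest ⊃ ~retain_statement); contrapositively O(retain_statement ⊃ report_manifest). Since O(retain_statement) holds, K gives O(report_manifest).
Applying K to premise 6 (O(report_manifest ⊃ ~update_badge)) and O(report_manifest) yields O(~update_badge).
Applying K to premise 2 (O(~update_badge ⊃ ~anonymize_certificate)) and O(~update_badge) yields O(~anonymize_certificate).
The contrapositive of premise 7 (O(sound_alarm ⊃ anonymize_certificate)) is O(~anonymize_certificate ⊃ ~sound_alarm), and O(~anonymize_certificate) is already established, so O(~sound_alarm).
Premise 4 is O(~forward_memo ⊃ sound_alarm); contrapositively O(~sound_alarm ⊃ forward_memo). Since O(~sound_alarm) holds, K gives O(forward_memo).
Yet premise 1 is F(forward_memo), i.e. O(~forward_memo).
We now have both O(forward_memo) and O(~forward_memo) — forward_memo is simultaneously obligatory and forbidden, violating the D-axiom.

Inconsistent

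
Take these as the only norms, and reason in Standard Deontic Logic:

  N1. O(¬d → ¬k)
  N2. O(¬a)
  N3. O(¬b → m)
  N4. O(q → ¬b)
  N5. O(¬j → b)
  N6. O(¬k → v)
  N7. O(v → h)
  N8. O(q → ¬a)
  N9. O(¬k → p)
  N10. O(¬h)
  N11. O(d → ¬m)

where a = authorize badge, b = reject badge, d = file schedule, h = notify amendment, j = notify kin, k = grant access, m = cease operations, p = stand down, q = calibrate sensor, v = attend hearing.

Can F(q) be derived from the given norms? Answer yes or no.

Premise 10 gives O(¬h).
Premise 7, O(v → h), contraposes to O(¬h → ¬v); with O(¬h) we get O(¬v).
Premise 6 is O(¬k → v); contrapositively O(¬v → k). Since O(¬v) holds, K gives O(k).
The contrapositive of premise 1 (O(¬d → ¬k)) is O(k → d), and O(k) is already established, so O(d).
Premise 11 is O(d → ¬m); since O(d), deontic closure gives O(¬m).
Premise 3 is O(¬b → m); contrapositively O(¬m → b). Since O(¬m) holds, K gives O(b).
Premise 4, O(q → ¬b), contraposes to O(b → ¬q); with O(b) we get O(¬q).
Premises 2, 5, 8, 9 do not contribute to this derivation.
So O(¬q) holds, i.e. F(q). The claim follows.

Yes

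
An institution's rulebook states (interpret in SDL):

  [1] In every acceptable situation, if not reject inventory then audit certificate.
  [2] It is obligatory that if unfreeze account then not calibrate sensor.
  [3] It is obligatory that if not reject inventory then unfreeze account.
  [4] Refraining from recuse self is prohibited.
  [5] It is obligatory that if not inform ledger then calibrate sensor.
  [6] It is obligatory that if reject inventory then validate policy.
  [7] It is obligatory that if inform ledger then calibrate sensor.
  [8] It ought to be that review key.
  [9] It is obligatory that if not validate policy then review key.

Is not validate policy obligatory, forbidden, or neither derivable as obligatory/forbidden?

Premises 7 and 5 cover both cases: O(inform_ledger → calibrate_sensor) and O(¬inform_ledger → calibrate_sensor). Since inform_ledger ∨ ¬inform_ledger is a tautology, O(calibrate_sensor) follows.
Premise 2 is O(unfreeze_account → ¬calibrate_sensor); contrapositively O(calibrate_sensor → ¬unfreeze_account). Since O(calibrate_sensor) holds, K gives O(¬unfreeze_account).
Premise 3, O(¬reject_inventory → unfreeze_account), contraposes to O(¬unfreeze_account → reject_inventory); with O(¬unfreeze_account) we get O(reject_inventory).
Applying K to premise 6 (O(reject_inventory → validate_policy)) and O(reject_inventory) yields O(validate_policy).
Premises 1, 4, 8, 9 do not contribute to this derivation.
Thus O(validate_policy), which is F(¬validate_policy): ¬validate_policy is forbidden.

Forbidden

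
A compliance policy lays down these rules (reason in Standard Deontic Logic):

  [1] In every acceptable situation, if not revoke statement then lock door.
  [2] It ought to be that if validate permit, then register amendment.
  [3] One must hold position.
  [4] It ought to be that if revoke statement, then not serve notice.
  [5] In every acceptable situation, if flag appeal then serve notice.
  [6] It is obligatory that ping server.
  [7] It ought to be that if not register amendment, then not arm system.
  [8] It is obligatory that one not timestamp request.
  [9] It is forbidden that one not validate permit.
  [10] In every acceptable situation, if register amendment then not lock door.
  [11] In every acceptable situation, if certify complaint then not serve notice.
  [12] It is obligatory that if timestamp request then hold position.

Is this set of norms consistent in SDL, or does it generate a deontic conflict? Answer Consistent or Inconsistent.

Consistent

Premise 12 is O(timestamp_request → hold_position); even if O(hold_position) held, inferring O(timestamp_request) would be affirming the consequent — invalid.
So O(timestamp_request) is not derivable, and the apparent clash with O(¬timestamp_request) does not arise.
A world satisfying every obligation exists (e.g. arm_system=false, certify_complaint=false, flag_appeal=false, hold_position=true, lock_door=false, ping_server=true, register_amendment=true, revoke_statement=true, serve_notice=false, timestamp_request=false, validate_permit=true); no atom is both obligatory and forbidden, so the set is consistent.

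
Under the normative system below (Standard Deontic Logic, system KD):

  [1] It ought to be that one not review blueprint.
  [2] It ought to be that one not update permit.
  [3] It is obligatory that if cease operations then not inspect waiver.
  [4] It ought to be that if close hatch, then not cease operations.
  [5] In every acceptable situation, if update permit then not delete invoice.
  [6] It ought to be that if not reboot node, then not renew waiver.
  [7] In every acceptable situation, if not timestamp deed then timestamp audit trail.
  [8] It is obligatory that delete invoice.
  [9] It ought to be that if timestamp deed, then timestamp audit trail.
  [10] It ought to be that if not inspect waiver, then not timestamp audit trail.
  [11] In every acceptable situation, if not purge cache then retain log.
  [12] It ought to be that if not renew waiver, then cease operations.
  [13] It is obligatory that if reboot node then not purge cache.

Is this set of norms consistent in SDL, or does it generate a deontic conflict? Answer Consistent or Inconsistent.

Consistent

Premise 5 is O(update_permit → ¬delete_invoice), but O(update_permit) is not derivable from the premises, so it does not yield O(¬delete_invoice).
So O(¬delete_invoice) is not derivable, and the apparent clash with O(delete_invoice) does not arise.
A world satisfying every obligation exists (e.g. cease_operations=false, close_hatch=false, delete_invoice=true, inspect_waiver=true, purge_cache=false, reboot_node=true, renew_waiver=true, retain_log=true, review_blueprint=false, timestamp_audit_trail=true, timestamp_deed=false, update_permit=false); no atom is both obligatory and forbidden, so the set is consistent.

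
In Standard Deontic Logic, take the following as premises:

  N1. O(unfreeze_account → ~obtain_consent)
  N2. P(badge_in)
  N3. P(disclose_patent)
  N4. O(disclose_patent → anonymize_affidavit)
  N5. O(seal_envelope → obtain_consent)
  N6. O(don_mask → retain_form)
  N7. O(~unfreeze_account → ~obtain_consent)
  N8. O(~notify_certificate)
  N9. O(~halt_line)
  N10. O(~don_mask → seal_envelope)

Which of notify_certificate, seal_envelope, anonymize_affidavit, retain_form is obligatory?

retain_form

Premises 1 and 7 cover both cases: O(unfreeze_account → ~obtain_consent) and O(~unfreeze_account → ~obtain_consent). Since unfreeze_account ∨ ~unfreeze_account is a tautology, O(~obtain_consent) follows.
The contrapositive of premise 5 (O(seal_envelope → obtain_consent)) is O(~obtain_consent → ~seal_envelope), and O(~obtain_consent) is already established, so O(~seal_envelope).
Premise 10 is O(~don_mask → seal_envelope); contrapositively O(~seal_envelope → don_mask). Since O(~seal_envelope) holds, K gives O(don_mask).
Applying K to premise 6 (O(don_mask → retain_form)) and O(don_mask) yields O(retain_form).
So O(retain_form) holds — retain_form is obligatory. None of the other listed options is made obligatory by any chain of premises.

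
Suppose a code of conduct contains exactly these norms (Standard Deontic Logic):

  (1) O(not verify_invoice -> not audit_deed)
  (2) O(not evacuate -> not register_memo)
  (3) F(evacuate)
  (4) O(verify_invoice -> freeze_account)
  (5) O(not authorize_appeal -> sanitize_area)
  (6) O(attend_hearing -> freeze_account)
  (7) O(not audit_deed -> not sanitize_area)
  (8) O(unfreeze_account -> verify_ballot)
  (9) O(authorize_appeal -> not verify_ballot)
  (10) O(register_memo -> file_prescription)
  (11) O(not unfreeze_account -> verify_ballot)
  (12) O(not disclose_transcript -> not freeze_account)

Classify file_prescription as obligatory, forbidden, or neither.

Premise 10 is O(register_memo -> file_prescription), but O(register_memo) is not derivable from the premises, so it does not yield O(file_prescription).
No premise or chain of K-axiom applications forces O(file_prescription), and none forces O(not file_prescription). So file_prescription is neither obligatory nor forbidden under these norms.

Neither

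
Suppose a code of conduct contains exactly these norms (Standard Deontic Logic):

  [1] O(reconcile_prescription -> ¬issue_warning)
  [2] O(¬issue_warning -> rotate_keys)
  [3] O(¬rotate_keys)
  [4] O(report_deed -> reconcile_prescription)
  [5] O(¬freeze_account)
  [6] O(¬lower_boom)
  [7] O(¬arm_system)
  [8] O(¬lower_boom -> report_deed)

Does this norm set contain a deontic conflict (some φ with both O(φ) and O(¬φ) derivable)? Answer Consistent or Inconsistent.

From premise 6 we have O(¬lower_boom).
Premise 8 is O(¬lower_boom -> report_deed); since O(¬lower_boom), deontic closure gives O(report_deed).
From O(report_deed) and premise 4, O(report_deed -> reconcile_prescription), we obtain O(reconcile_prescription).
Applying K to premise 1 (O(reconcile_prescription -> ¬issue_warning)) and O(reconcile_prescription) yields O(¬issue_warning).
With premise 2, O(¬issue_warning -> rotate_keys), the K-axiom yields O(rotate_keys).
However, premise 3 gives O(¬rotate_keys).
We now have both O(rotate_keys) and O(¬rotate_keys) — rotate_keys is simultaneously obligatory and forbidden, violating the D-axiom.

Inconsistent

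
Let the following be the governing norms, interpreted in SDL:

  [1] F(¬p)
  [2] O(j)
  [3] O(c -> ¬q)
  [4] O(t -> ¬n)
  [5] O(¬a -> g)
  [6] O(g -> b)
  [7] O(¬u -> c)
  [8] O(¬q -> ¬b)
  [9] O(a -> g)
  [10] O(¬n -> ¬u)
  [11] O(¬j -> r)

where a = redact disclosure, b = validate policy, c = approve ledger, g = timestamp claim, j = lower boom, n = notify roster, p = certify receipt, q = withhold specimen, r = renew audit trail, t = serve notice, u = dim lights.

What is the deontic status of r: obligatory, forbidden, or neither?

Neither

Premise 11 is O(¬j -> r), but O(¬j) is not derivable from the premises, so it does not yield O(r).
No premise or chain of K-axiom applications forces O(r), and none forces O(¬r). So r is neither obligatory nor forbidden under these norms.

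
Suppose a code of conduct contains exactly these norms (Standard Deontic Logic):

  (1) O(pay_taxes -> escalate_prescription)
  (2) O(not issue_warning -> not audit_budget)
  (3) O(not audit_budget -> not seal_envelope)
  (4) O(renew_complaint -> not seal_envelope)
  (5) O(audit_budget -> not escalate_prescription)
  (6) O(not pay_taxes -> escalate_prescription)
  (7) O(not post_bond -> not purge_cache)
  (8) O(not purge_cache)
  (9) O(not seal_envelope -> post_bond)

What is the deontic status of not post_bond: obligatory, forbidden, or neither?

Premises 1 and 6 cover both cases: O(pay_taxes -> escalate_prescription) and O(not pay_taxes -> escalate_prescription). Since pay_taxes ∨ not pay_taxes is a tautology, O(escalate_prescription) follows.
Premise 5, O(audit_budget -> not escalate_prescription), contraposes to O(escalate_prescription -> not audit_budget); with O(escalate_prescription) we get O(not audit_budget).
From O(not audit_budget) and premise 3, O(not audit_budget -> not seal_envelope), we obtain O(not seal_envelope).
Premise 9 is O(not seal_envelope -> post_bond); since O(not seal_envelope), deontic closure gives O(post_bond).
Premises 2, 4, 7, 8 do not contribute to this derivation.
Thus O(post_bond), which is F(not post_bond): not post_bond is forbidden.

Forbidden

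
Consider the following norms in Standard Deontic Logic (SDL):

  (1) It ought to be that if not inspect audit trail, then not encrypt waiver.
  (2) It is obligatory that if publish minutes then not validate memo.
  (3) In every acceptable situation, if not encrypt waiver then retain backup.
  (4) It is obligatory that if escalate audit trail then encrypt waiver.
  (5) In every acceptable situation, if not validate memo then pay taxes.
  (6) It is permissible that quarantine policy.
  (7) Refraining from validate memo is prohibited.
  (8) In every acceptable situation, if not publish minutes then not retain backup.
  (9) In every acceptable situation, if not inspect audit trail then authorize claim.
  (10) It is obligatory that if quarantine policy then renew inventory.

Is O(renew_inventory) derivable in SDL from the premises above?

No

Premise 10 is O(quarantine_policy → renew_inventory), but O(quarantine_policy) is not derivable from the premises (the permission P(quarantine_policy) asserts only ¬O(¬quarantine_policy), not O(quarantine_policy)), so it does not yield O(renew_inventory).
No other premise forces O(renew_inventory). An ideal world satisfying every premise can still have renew_inventory false, so O(renew_inventory) is not derivable.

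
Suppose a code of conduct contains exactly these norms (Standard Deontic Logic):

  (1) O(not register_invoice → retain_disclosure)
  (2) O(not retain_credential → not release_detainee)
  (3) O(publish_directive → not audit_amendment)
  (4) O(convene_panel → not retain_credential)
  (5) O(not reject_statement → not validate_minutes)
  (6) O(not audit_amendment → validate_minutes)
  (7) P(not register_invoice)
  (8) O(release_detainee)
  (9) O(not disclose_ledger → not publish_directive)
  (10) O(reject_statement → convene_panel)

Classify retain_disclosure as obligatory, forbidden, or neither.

Neither

Premise 1 is O(not register_invoice → retain_disclosure), but O(not register_invoice) is not derivable from the premises (the permission P(not register_invoice) asserts only not O(register_invoice), not O(not register_invoice)), so it does not yield O(retain_disclosure).
No premise or chain of K-axiom applications forces O(retain_disclosure), and none forces O(not retain_disclosure). So retain_disclosure is neither obligatory nor forbidden under these norms.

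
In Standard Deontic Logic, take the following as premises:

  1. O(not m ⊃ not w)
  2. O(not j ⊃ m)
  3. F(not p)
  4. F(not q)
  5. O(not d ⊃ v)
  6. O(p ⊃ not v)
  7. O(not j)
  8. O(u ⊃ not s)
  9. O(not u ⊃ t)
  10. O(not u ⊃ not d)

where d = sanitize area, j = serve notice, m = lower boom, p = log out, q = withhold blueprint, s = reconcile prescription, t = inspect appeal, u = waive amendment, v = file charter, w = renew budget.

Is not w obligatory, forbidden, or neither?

Neither

Premise 1 is O(not m ⊃ not w), but O(not m) is not derivable from the premises, so it does not yield O(not w).
No premise or chain of K-axiom applications forces O(not w), and none forces O(w). So not w is neither obligatory nor forbidden under these norms.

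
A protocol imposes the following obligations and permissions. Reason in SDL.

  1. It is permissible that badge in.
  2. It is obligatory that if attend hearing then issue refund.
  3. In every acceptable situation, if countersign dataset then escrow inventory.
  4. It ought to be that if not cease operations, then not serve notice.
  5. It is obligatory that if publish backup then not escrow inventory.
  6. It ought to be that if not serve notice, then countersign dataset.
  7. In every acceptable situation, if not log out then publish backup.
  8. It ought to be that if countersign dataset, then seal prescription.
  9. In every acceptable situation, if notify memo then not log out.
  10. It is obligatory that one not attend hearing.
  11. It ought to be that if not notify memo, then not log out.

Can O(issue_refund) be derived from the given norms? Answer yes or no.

Premise 2 is O(attend_hearing → issue_refund), but O(attend_hearing) is not derivable from the premises, so it does not yield O(issue_refund).
No other premise forces O(issue_refund). An ideal world satisfying every premise can still have issue_refund false, so O(issue_refund) is not derivable.

No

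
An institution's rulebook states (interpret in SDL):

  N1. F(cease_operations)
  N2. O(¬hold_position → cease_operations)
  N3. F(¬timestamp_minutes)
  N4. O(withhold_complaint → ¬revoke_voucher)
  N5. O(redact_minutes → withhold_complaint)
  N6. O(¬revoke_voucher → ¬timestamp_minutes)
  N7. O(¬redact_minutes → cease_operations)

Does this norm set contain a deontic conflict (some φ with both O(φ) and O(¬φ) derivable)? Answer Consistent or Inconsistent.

Premise 3 is F(¬timestamp_minutes), i.e. O(timestamp_minutes).
The contrapositive of premise 6 (O(¬revoke_voucher → ¬timestamp_minutes)) is O(timestamp_minutes → revoke_voucher), and O(timestamp_minutes) is already established, so O(revoke_voucher).
The contrapositive of premise 4 (O(withhold_complaint → ¬revoke_voucher)) is O(revoke_voucher → ¬withhold_complaint), and O(revoke_voucher) is already established, so O(¬withhold_complaint).
Premise 5 is O(redact_minutes → withhold_complaint); contrapositively O(¬withhold_complaint → ¬redact_minutes). Since O(¬withhold_complaint) holds, K gives O(¬redact_minutes).
From O(¬redact_minutes) and premise 7, O(¬redact_minutes → cease_operations), we obtain O(cease_operations).
But premise 1, F(cease_operations), means O(¬cease_operations).
We now have both O(cease_operations) and O(¬cease_operations) — cease_operations is simultaneously obligatory and forbidden, violating the D-axiom.

Inconsistent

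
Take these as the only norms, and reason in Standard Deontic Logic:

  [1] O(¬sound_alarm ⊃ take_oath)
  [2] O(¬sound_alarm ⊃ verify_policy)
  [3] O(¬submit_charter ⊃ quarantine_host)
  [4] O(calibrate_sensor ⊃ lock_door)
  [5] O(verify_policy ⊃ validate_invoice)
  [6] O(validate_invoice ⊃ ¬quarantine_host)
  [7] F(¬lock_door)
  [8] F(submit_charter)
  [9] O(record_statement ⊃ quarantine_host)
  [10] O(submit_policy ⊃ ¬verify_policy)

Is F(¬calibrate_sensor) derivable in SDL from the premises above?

No

Premise 4 is O(calibrate_sensor ⊃ lock_door); even if O(lock_door) held, inferring O(calibrate_sensor) would be affirming the consequent — invalid.
No other premise forces O(calibrate_sensor). An ideal world satisfying every premise can still have ¬calibrate_sensor true, so F(¬calibrate_sensor) is not derivable.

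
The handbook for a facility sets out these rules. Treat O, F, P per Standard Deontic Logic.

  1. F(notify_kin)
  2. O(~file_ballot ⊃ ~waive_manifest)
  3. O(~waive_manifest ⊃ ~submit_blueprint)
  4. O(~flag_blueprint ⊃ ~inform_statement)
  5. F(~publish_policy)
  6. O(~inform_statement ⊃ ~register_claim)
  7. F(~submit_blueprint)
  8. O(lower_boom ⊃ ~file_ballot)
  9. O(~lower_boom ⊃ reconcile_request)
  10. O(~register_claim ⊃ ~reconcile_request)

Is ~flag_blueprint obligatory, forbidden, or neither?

Forbidden

F(~submit_blueprint) at premise 7 means O(submit_blueprint).
Premise 3 is O(~waive_manifest ⊃ ~submit_blueprint); contrapositively O(submit_blueprint ⊃ waive_manifest). Since O(submit_blueprint) holds, K gives O(waive_manifest).
Premise 2 is O(~file_ballot ⊃ ~waive_manifest); contrapositively O(waive_manifest ⊃ file_ballot). Since O(waive_manifest) holds, K gives O(file_ballot).
Premise 8 is O(lower_boom ⊃ ~file_ballot); contrapositively O(file_ballot ⊃ ~lower_boom). Since O(file_ballot) holds, K gives O(~lower_boom).
Applying K to premise 9 (O(~lower_boom ⊃ reconcile_request)) and O(~lower_boom) yields O(reconcile_request).
Premise 10 is O(~register_claim ⊃ ~reconcile_request); contrapositively O(reconcile_request ⊃ register_claim). Since O(reconcile_request) holds, K gives O(register_claim).
The contrapositive of premise 6 (O(~inform_statement ⊃ ~register_claim)) is O(register_claim ⊃ inform_statement), and O(register_claim) is already established, so O(inform_statement).
Premise 4 is O(~flag_blueprint ⊃ ~inform_statement); contrapositively O(inform_statement ⊃ flag_blueprint). Since O(inform_statement) holds, K gives O(flag_blueprint).
Premises 1, 5 do not contribute to this derivation.
Thus O(flag_blueprint), which is F(~flag_blueprint): ~flag_blueprint is forbidden.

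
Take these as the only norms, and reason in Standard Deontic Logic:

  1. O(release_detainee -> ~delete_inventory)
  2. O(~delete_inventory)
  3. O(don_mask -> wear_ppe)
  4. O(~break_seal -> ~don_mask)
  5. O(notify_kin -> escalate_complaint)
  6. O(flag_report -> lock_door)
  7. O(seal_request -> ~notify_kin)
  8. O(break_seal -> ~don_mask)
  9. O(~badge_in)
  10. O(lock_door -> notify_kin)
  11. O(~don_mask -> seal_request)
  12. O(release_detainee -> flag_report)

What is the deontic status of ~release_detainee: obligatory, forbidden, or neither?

By case analysis on break_seal: premise 8 gives O(break_seal -> ~don_mask) and premise 4 gives O(~break_seal -> ~don_mask), so O(~don_mask) either way.
From O(~don_mask) and premise 11, O(~don_mask -> seal_request), we obtain O(seal_request).
Applying K to premise 7 (O(seal_request -> ~notify_kin)) and O(seal_request) yields O(~notify_kin).
Premise 10 is O(lock_door -> notify_kin); contrapositively O(~notify_kin -> ~lock_door). Since O(~notify_kin) holds, K gives O(~lock_door).
Premise 6, O(flag_report -> lock_door), contraposes to O(~lock_door -> ~flag_report); with O(~lock_door) we get O(~flag_report).
Premise 12 is O(release_detainee -> flag_report); contrapositively O(~flag_report -> ~release_detainee). Since O(~flag_report) holds, K gives O(~release_detainee).
Premises 1, 2, 3, 5, 9 do not contribute to this derivation.
Hence ~release_detainee is obligatory.

Obligatory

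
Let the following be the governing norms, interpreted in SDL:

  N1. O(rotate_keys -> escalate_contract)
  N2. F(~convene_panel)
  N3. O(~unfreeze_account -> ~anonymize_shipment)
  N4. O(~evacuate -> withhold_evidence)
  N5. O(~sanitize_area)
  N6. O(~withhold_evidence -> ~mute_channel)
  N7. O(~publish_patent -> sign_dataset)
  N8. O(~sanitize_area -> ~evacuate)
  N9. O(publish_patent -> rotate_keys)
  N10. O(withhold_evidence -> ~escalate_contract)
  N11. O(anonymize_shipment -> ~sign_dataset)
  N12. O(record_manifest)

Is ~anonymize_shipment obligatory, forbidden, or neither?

Premise 5 gives O(~sanitize_area).
With premise 8, O(~sanitize_area -> ~evacuate), the K-axiom yields O(~evacuate).
With premise 4, O(~evacuate -> withhold_evidence), the K-axiom yields O(withhold_evidence).
Applying K to premise 10 (O(withhold_evidence -> ~escalate_contract)) and O(withhold_evidence) yields O(~escalate_contract).
Premise 1, O(rotate_keys -> escalate_contract), contraposes to O(~escalate_contract -> ~rotate_keys); with O(~escalate_contract) we get O(~rotate_keys).
Premise 9 is O(publish_patent -> rotate_keys); contrapositively O(~rotate_keys -> ~publish_patent). Since O(~rotate_keys) holds, K gives O(~publish_patent).
Premise 7 is O(~publish_patent -> sign_dataset); since O(~publish_patent), deontic closure gives O(sign_dataset).
Premise 11 is O(anonymize_shipment -> ~sign_dataset); contrapositively O(sign_dataset -> ~anonymize_shipment). Since O(sign_dataset) holds, K gives O(~anonymize_shipment).
Premises 2, 3, 6, 12 do not contribute to this derivation.
Hence ~anonymize_shipment is obligatory.

Obligatory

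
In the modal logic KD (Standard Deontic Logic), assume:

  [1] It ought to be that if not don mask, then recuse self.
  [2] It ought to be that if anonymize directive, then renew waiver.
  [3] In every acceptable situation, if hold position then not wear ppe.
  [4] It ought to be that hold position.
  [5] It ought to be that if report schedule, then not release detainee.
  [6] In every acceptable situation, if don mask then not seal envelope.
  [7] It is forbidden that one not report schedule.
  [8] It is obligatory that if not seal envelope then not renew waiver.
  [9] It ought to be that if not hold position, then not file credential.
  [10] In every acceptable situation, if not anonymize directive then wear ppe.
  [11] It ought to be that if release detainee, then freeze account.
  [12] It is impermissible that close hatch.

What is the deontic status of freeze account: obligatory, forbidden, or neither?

Premise 11 is O(release_detainee → freeze_account), but O(release_detainee) is not derivable from the premises, so it does not yield O(freeze_account).
No premise or chain of K-axiom applications forces O(freeze_account), and none forces O(¬freeze_account). So freeze_account is neither obligatory nor forbidden under these norms.

Neither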